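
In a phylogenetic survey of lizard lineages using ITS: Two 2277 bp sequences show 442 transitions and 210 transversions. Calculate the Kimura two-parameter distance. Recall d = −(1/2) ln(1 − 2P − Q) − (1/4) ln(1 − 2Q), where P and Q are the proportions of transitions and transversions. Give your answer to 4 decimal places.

0.3784

P = 442/2277 ≈ 0.194115 and Q = 210/2277 ≈ 0.092227.
Under the Kimura two-parameter model, d = −½ ln(1 − 2P − Q) − ¼ ln(1 − 2Q).
1 − 2P − Q = 0.519543, giving −½ ln(0.519543) = 0.327403.
1 − 2Q = 0.815546, giving −¼ ln(0.815546) = 0.050974.
d = 0.327403 + 0.050974 = 0.378377.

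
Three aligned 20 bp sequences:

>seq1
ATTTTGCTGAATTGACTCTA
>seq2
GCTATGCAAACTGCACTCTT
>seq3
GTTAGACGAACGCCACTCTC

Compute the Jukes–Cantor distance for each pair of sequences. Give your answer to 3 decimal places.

seq1–seq2: 9/20 sites differ → p = 0.45, d = −0.75 ln(1 − 0.6) = 0.687218 ≈ 0.687.
seq1–seq3: 11/20 sites differ → p = 0.55, d = −0.75 ln(1 − 0.733333) = 0.991316 ≈ 0.991.
seq2–seq3: 7/20 sites differ → p = 0.35, d = −0.75 ln(1 − 0.466667) = 0.471457 ≈ 0.471.

d(seq1,seq2) = 0.687, d(seq1,seq3) = 0.991, d(seq2,seq3) = 0.471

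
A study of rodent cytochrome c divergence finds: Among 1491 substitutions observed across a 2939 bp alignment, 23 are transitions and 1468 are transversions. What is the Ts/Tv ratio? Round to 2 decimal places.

0.02

R = 23/1468 = 0.015667… ≈ 0.02 (to 2 d.p.).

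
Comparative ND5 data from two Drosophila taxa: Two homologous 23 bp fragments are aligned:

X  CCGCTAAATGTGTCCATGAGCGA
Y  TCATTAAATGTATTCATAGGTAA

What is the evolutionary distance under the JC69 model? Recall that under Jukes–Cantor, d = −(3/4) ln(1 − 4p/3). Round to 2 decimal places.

0.55

The sequences differ at 9 of 23 sites (1, 3, 4, 12, 14, 18, 19, 21, 22), so p = 9/23 ≈ 0.391304.
d = −(3/4) ln(1 − 4p/3) = −0.75 ln(1 − 0.521739) = −0.75 ln(0.478261)
  = −0.75 × (-0.737599) = 0.553199 substitutions/site.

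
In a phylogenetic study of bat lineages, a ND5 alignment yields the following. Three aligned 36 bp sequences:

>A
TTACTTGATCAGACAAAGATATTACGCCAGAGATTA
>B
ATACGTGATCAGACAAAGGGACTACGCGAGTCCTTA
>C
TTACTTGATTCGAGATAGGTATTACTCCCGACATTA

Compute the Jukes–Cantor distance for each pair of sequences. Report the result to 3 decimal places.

A–B: 9/36 sites differ → p = 0.25, d = −0.75 ln(1 − 0.333333) = 0.304098 ≈ 0.304.
A–C: 8/36 sites differ → p ≈ 0.222222, d = −0.75 ln(1 − 0.296296) = 0.263548 ≈ 0.264.
B–C: 13/36 sites differ → p ≈ 0.361111, d = −0.75 ln(1 − 0.481481) = 0.492584 ≈ 0.493.

d(A,B) = 0.304, d(A,C) = 0.264, d(B,C) = 0.493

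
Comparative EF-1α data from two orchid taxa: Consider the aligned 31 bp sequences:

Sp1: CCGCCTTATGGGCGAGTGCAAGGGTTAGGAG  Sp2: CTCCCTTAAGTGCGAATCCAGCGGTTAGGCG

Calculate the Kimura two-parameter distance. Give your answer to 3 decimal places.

Of 31 sites, 3 differences are transitions and 6 are transversions, so P = 3/31 ≈ 0.096774 and Q = 6/31 ≈ 0.193548.
Under the Kimura two-parameter model, d = −½ ln(1 − 2P − Q) − ¼ ln(1 − 2Q).
1 − 2P − Q = 0.612904, giving −½ ln(0.612904) = 0.244773.
1 − 2Q = 0.612904, giving −¼ ln(0.612904) = 0.122387.
d = 0.244773 + 0.122387 = 0.367160.

0.367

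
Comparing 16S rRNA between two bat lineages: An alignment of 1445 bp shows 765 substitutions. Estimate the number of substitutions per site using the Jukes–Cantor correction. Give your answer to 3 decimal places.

p = 765/1445 ≈ 0.529412.
d = −(3/4) ln(1 − 4p/3) = −0.75 ln(1 − 0.705883) = −0.75 ln(0.294117)
  = −0.75 × (-1.223778) = 0.917834 substitutions/site.

0.918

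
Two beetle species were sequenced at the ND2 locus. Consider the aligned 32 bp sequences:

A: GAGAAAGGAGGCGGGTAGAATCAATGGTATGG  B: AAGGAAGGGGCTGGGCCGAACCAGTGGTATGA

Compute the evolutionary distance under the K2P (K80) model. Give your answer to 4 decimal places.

0.4467

Of 32 sites, 8 differences are transitions and 2 are transversions, so P = 8/32 = 0.25 and Q = 2/32 = 0.0625.
Under the Kimura two-parameter model, d = −½ ln(1 − 2P − Q) − ¼ ln(1 − 2Q).
1 − 2P − Q = 0.4375, giving −½ ln(0.4375) = 0.413339.
1 − 2Q = 0.875, giving −¼ ln(0.875) = 0.033383.
d = 0.413339 + 0.033383 = 0.446722.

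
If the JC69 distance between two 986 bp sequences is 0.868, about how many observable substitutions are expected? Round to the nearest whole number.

507

Invert JC69: p = (3/4)(1 − e^(−4d/3)) = 0.75 × (1 − e^(-1.157333)) = 0.75 × (1 − 0.314323) = 0.514258.
Expected differing sites = pL ≈ 0.514258 × 986 = 507.058388 ≈ 507.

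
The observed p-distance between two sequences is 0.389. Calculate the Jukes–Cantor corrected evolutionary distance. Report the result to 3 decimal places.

d = −(3/4) ln(1 − 4p/3) = −0.75 ln(1 − 0.518667) = −0.75 ln(0.481333)
  = −0.75 × (-0.731196) = 0.548397 substitutions/site.

0.548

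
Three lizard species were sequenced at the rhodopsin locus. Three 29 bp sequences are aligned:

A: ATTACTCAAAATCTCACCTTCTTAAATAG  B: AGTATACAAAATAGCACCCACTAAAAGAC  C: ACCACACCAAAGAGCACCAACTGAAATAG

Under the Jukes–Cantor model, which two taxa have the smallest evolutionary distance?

B and C

A–B: 10/29 differ, p = 0.345, d = 0.462.
A–C: 10/29 differ, p = 0.345, d = 0.462.
B–C: 9/29 differ, p = 0.310, d = 0.401.
The smallest distance is between B and C.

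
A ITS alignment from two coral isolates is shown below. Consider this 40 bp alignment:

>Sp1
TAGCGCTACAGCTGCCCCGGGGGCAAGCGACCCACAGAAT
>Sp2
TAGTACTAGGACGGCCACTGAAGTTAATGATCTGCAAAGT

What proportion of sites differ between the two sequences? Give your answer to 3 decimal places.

The sequences differ at 19 of 40 positions.
p = 19/40 = 0.475.

0.475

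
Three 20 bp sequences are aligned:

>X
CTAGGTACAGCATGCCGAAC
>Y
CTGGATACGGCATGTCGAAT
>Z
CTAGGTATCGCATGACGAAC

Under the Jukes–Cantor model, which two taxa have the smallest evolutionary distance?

X–Y: 5/20 differ, p = 0.250, d = 0.304.
X–Z: 3/20 differ, p = 0.150, d = 0.167.
Y–Z: 6/20 differ, p = 0.300, d = 0.383.
The smallest distance is between X and Z.

X and Z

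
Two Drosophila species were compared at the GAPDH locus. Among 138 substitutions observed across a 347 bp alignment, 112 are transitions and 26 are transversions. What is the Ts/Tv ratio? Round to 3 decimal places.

4.308

R = 112/26 = 4.307692… ≈ 4.308 (to 3 d.p.).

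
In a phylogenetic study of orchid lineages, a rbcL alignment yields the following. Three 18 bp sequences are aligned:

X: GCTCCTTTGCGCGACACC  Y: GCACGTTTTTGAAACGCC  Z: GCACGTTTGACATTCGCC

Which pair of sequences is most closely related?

X–Y: 7/18 differ, p = 0.389, d = 0.548.
X–Z: 8/18 differ, p = 0.444, d = 0.673.
Y–Z: 5/18 differ, p = 0.278, d = 0.347.
The smallest distance is between Y and Z.

Y and Z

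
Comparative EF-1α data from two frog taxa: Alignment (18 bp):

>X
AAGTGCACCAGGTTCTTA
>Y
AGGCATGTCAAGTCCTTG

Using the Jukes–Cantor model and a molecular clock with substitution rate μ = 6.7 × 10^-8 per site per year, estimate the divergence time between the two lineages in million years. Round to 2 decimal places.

6.15

The sequences differ at 9 of 18 sites (2, 4, 5, 6, 7, 8, 11, 14, 18), so p = 9/18 = 0.5.
d = −(3/4) ln(1 − 4p/3) = −0.75 ln(1 − 0.666667) = −0.75 ln(0.333333)
  = −0.75 × (-1.098613) = 0.823960 substitutions/site.
Under a molecular clock d = 2μt, so t = d/(2μ) = 0.823960 / (2 × 6.7 × 10^-8) = 6.15 million years.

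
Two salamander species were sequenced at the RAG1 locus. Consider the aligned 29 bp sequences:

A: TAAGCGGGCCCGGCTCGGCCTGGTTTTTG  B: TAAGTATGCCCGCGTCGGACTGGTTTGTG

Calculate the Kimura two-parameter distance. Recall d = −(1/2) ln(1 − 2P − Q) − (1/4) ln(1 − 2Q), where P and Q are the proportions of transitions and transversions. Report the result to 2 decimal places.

Of 29 sites, 2 differences are transitions and 5 are transversions, so P = 2/29 ≈ 0.068966 and Q = 5/29 ≈ 0.172414.
Under the Kimura two-parameter model, d = −½ ln(1 − 2P − Q) − ¼ ln(1 − 2Q).
1 − 2P − Q = 0.689654, giving −½ ln(0.689654) = 0.185783.
1 − 2Q = 0.655172, giving −¼ ln(0.655172) = 0.105714.
d = 0.185783 + 0.105714 = 0.291497.

0.29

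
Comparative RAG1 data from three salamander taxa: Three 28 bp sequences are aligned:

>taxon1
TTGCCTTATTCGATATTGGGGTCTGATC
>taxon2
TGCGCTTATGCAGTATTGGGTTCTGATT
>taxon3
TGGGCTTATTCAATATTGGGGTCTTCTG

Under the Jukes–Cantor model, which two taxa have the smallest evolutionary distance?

taxon1 and taxon3

taxon1–taxon2: 8/28 differ, p = 0.286, d = 0.360.
taxon1–taxon3: 6/28 differ, p = 0.214, d = 0.252.
taxon2–taxon3: 7/28 differ, p = 0.250, d = 0.304.
The smallest distance is between taxon1 and taxon3.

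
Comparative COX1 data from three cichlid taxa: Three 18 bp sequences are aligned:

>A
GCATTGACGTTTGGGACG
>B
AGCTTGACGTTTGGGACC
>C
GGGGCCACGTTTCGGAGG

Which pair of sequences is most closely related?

A–B: 4/18 differ, p = 0.222, d = 0.264.
A–C: 7/18 differ, p = 0.389, d = 0.548.
B–C: 8/18 differ, p = 0.444, d = 0.673.
The smallest distance is between A and B.

A and B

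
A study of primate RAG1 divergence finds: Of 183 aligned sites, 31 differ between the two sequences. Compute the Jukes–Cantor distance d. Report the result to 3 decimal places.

p = 31/183 ≈ 0.169399.
d = −(3/4) ln(1 − 4p/3) = −0.75 ln(1 − 0.225865) = −0.75 ln(0.774135)
  = −0.75 × (-0.256009) = 0.192007 substitutions/site.

0.192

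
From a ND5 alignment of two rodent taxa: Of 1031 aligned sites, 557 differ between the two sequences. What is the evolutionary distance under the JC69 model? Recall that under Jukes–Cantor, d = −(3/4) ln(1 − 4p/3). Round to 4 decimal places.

p = 557/1031 ≈ 0.540252.
d = −(3/4) ln(1 − 4p/3) = −0.75 ln(1 − 0.720336) = −0.75 ln(0.279664)
  = −0.75 × (-1.274166) = 0.955625 substitutions/site.

0.9556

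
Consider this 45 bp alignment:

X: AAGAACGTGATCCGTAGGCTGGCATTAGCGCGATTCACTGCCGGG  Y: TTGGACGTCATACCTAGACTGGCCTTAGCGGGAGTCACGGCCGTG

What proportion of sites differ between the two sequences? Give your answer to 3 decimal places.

0.267

The sequences differ at 12 of 45 positions.
p = 12/45 = 0.266666… ≈ 0.267 (to 3 d.p.).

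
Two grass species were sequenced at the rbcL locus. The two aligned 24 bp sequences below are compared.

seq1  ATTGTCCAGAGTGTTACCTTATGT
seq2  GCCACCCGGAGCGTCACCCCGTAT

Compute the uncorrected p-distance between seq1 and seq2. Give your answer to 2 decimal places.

0.50

The sequences differ at 12 of 24 positions.
p = 12/24 = 0.50.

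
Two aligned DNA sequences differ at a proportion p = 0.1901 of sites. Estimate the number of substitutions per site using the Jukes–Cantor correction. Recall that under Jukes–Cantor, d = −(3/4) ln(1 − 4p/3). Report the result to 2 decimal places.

d = −(3/4) ln(1 − 4p/3) = −0.75 ln(1 − 0.253467) = −0.75 ln(0.746533)
  = −0.75 × (-0.292315) = 0.219236 substitutions/site.

0.22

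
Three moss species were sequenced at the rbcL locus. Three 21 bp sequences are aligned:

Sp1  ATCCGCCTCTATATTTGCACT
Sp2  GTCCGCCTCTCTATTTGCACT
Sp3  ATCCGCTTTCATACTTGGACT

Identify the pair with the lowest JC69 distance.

Sp1–Sp2: 2/21 differ, p = 0.095, d = 0.102.
Sp1–Sp3: 5/21 differ, p = 0.238, d = 0.286.
Sp2–Sp3: 7/21 differ, p = 0.333, d = 0.441.
The smallest distance is between Sp1 and Sp2.

Sp1 and Sp2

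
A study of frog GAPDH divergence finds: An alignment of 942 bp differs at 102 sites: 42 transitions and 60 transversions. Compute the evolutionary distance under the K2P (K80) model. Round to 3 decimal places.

P = 42/942 ≈ 0.044586 and Q = 60/942 ≈ 0.063694.
Under the Kimura two-parameter model, d = −½ ln(1 − 2P − Q) − ¼ ln(1 − 2Q).
1 − 2P − Q = 0.847134, giving −½ ln(0.847134) = 0.082948.
1 − 2Q = 0.872612, giving −¼ ln(0.872612) = 0.034066.
d = 0.082948 + 0.034066 = 0.117014.

0.117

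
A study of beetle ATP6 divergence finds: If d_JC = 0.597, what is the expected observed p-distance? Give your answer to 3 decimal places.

0.412

p = (3/4)(1 − e^(−4d/3)) = 0.75 × (1 − e^(-0.796)) = 0.75 × (1 − 0.451130) = 0.411653.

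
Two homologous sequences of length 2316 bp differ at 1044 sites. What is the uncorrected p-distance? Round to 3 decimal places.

p = 1044/2316 = 0.450777… ≈ 0.451 (to 3 d.p.).

0.451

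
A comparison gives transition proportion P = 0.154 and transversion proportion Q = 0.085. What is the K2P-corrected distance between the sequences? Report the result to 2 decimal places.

0.30

Under the Kimura two-parameter model, d = −½ ln(1 − 2P − Q) − ¼ ln(1 − 2Q).
1 − 2P − Q = 0.607, giving −½ ln(0.607) = 0.249613.
1 − 2Q = 0.83, giving −¼ ln(0.83) = 0.046582.
d = 0.249613 + 0.046582 = 0.296195.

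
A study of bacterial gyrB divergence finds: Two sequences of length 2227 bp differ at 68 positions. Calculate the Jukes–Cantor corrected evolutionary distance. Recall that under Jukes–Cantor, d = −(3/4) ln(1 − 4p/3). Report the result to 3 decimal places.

0.031

p = 68/2227 ≈ 0.030534.
d = −(3/4) ln(1 − 4p/3) = −0.75 ln(1 − 0.040712) = −0.75 ln(0.959288)
  = −0.75 × (-0.041564) = 0.031173 substitutions/site.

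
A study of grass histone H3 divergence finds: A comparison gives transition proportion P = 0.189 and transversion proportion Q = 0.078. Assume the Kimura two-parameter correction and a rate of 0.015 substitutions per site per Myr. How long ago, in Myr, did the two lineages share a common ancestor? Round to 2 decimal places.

Under the Kimura two-parameter model, d = −½ ln(1 − 2P − Q) − ¼ ln(1 − 2Q).
1 − 2P − Q = 0.544, giving −½ ln(0.544) = 0.304403.
1 − 2Q = 0.844, giving −¼ ln(0.844) = 0.042401.
d = 0.304403 + 0.042401 = 0.346804.
Under a molecular clock d = 2μt, so t = d/(2μ) = 0.346804 / (2 × 0.015) = 11.56 Myr.

11.56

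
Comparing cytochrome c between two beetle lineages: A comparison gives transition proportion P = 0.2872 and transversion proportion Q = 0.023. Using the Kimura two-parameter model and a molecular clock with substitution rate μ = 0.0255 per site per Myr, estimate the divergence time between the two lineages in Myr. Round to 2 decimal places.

9.15

Under the Kimura two-parameter model, d = −½ ln(1 − 2P − Q) − ¼ ln(1 − 2Q).
1 − 2P − Q = 0.4026, giving −½ ln(0.4026) = 0.454906.
1 − 2Q = 0.954, giving −¼ ln(0.954) = 0.011773.
d = 0.454906 + 0.011773 = 0.466679.
Under a molecular clock d = 2μt, so t = d/(2μ) = 0.466679 / (2 × 0.0255) = 9.15 Myr.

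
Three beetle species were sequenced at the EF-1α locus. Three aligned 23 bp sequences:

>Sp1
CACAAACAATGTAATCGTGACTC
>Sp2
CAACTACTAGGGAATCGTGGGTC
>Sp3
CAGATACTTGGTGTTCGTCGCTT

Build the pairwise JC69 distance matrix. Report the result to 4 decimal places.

Sp1–Sp2: 8/23 sites differ → p ≈ 0.347826, d = −0.75 ln(1 − 0.463768) = 0.467391 ≈ 0.4674.
Sp1–Sp3: 10/23 sites differ → p ≈ 0.434783, d = −0.75 ln(1 − 0.579711) = 0.650110 ≈ 0.6501.
Sp2–Sp3: 9/23 sites differ → p ≈ 0.391304, d = −0.75 ln(1 − 0.521739) = 0.553199 ≈ 0.5532.

d(Sp1,Sp2) = 0.4674, d(Sp1,Sp3) = 0.6501, d(Sp2,Sp3) = 0.5532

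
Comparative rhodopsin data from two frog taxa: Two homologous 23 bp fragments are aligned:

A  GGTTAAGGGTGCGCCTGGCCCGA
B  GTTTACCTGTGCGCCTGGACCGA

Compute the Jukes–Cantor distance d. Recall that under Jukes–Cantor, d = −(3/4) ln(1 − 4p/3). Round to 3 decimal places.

0.257

The sequences differ at 5 of 23 sites (2, 6, 7, 8, 19), so p = 5/23 ≈ 0.217391.
d = −(3/4) ln(1 − 4p/3) = −0.75 ln(1 − 0.289855) = −0.75 ln(0.710145)
  = −0.75 × (-0.342286) = 0.256715 substitutions/site.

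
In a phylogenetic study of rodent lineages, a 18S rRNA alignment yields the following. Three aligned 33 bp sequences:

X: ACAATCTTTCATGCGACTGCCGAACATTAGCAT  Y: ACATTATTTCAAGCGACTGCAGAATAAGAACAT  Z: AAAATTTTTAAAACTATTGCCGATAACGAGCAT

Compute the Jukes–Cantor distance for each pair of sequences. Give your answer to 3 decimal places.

d(X,Y) = 0.293, d(X,Z) = 0.441, d(Y,Z) = 0.497

X–Y: 8/33 sites differ → p ≈ 0.242424, d = −0.75 ln(1 − 0.323232) = 0.292820 ≈ 0.293.
X–Z: 11/33 sites differ → p ≈ 0.333333, d = −0.75 ln(1 − 0.444444) = 0.440839 ≈ 0.441.
Y–Z: 12/33 sites differ → p ≈ 0.363636, d = −0.75 ln(1 − 0.484848) = 0.497470 ≈ 0.497.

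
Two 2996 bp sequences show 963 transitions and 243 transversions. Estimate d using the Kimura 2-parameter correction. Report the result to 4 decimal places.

0.6879

P = 963/2996 ≈ 0.321429 and Q = 243/2996 ≈ 0.081108.
Under the Kimura two-parameter model, d = −½ ln(1 − 2P − Q) − ¼ ln(1 − 2Q).
1 − 2P − Q = 0.276034, giving −½ ln(0.276034) = 0.643616.
1 − 2Q = 0.837784, giving −¼ ln(0.837784) = 0.044249.
d = 0.643616 + 0.044249 = 0.687865.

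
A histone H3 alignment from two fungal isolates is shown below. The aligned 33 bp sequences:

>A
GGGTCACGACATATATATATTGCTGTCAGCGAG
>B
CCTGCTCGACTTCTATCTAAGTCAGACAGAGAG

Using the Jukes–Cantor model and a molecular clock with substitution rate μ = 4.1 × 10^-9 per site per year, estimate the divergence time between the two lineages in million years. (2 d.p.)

The sequences differ at 14 of 33 sites, so p = 14/33 ≈ 0.424242.
d = −(3/4) ln(1 − 4p/3) = −0.75 ln(1 − 0.565656) = −0.75 ln(0.434344)
  = −0.75 × (-0.833918) = 0.625439 substitutions/site.
Under a molecular clock d = 2μt, so t = d/(2μ) = 0.625439 / (2 × 4.1 × 10^-9) = 76.27 million years.

76.27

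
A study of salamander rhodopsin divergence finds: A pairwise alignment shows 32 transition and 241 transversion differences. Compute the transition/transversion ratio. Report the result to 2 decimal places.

R = 32/241 = 0.132780… ≈ 0.13 (to 2 d.p.).

0.13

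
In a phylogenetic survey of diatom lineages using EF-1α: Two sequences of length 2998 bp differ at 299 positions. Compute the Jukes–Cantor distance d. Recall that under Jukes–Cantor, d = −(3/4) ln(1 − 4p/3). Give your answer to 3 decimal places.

0.107

p = 299/2998 ≈ 0.099733.
d = −(3/4) ln(1 − 4p/3) = −0.75 ln(1 − 0.132977) = −0.75 ln(0.867023)
  = −0.75 × (-0.142690) = 0.107018 substitutions/site.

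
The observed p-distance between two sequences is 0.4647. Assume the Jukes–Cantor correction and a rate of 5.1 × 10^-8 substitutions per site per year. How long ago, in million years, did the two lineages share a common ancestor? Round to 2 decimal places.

d = −(3/4) ln(1 − 4p/3) = −0.75 ln(1 − 0.6196) = −0.75 ln(0.3804)
  = −0.75 × (-0.966532) = 0.724899 substitutions/site.
Under a molecular clock d = 2μt, so t = d/(2μ) = 0.724899 / (2 × 5.1 × 10^-8) = 7.11 million years.

7.11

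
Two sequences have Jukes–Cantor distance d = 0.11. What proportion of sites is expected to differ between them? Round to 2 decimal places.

p = (3/4)(1 − e^(−4d/3)) = 0.75 × (1 − e^(-0.146667)) = 0.75 × (1 − 0.863582) = 0.102314.

0.10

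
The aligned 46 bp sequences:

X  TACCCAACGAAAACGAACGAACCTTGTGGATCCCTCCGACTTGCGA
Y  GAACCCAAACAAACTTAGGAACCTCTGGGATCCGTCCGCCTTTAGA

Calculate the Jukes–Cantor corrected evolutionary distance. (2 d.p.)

0.47

The sequences differ at 16 of 46 sites, so p = 16/46 ≈ 0.347826.
d = −(3/4) ln(1 − 4p/3) = −0.75 ln(1 − 0.463768) = −0.75 ln(0.536232)
  = −0.75 × (-0.623188) = 0.467391 substitutions/site.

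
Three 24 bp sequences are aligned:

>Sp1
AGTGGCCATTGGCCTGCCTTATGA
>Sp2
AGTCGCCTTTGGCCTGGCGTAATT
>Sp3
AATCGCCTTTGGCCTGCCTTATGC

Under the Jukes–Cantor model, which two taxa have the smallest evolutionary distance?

Sp1–Sp2: 7/24 differ, p = 0.292, d = 0.369.
Sp1–Sp3: 4/24 differ, p = 0.167, d = 0.188.
Sp2–Sp3: 6/24 differ, p = 0.250, d = 0.304.
The smallest distance is between Sp1 and Sp3.

Sp1 and Sp3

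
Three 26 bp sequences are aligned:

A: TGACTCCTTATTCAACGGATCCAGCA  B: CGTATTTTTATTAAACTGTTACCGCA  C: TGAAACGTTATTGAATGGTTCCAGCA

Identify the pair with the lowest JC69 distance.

A and C

A–B: 10/26 differ, p = 0.385, d = 0.539.
A–C: 6/26 differ, p = 0.231, d = 0.276.
B–C: 10/26 differ, p = 0.385, d = 0.539.
The smallest distance is between A and C.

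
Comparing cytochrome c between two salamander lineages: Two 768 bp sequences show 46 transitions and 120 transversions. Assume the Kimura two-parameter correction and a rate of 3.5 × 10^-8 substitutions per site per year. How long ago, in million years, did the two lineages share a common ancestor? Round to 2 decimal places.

P = 46/768 ≈ 0.059896 and Q = 120/768 = 0.15625.
Under the Kimura two-parameter model, d = −½ ln(1 − 2P − Q) − ¼ ln(1 − 2Q).
1 − 2P − Q = 0.723958, giving −½ ln(0.723958) = 0.161511.
1 − 2Q = 0.6875, giving −¼ ln(0.6875) = 0.093673.
d = 0.161511 + 0.093673 = 0.255184.
Under a molecular clock d = 2μt, so t = d/(2μ) = 0.255184 / (2 × 3.5 × 10^-8) = 3.65 million years.

3.65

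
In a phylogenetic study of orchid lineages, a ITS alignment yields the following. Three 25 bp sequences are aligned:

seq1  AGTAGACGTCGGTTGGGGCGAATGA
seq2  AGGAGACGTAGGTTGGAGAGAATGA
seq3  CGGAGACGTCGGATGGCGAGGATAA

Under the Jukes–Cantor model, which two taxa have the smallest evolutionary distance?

seq1 and seq2

seq1–seq2: 4/25 differ, p = 0.160, d = 0.180.
seq1–seq3: 7/25 differ, p = 0.280, d = 0.351.
seq2–seq3: 6/25 differ, p = 0.240, d = 0.289.
The smallest distance is between seq1 and seq2.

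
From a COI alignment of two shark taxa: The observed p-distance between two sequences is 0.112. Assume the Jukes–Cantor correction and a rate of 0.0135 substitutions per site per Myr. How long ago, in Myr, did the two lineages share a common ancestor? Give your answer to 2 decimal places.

d = −(3/4) ln(1 − 4p/3) = −0.75 ln(1 − 0.149333) = −0.75 ln(0.850667)
  = −0.75 × (-0.161735) = 0.121301 substitutions/site.
Under a molecular clock d = 2μt, so t = d/(2μ) = 0.121301 / (2 × 0.0135) = 4.49 Myr.

4.49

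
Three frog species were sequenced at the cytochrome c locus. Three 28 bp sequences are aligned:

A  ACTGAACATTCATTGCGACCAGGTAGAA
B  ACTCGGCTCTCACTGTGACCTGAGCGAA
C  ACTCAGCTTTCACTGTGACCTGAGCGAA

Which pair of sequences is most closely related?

B and C

A–B: 11/28 differ, p = 0.393, d = 0.556.
A–C: 9/28 differ, p = 0.321, d = 0.420.
B–C: 2/28 differ, p = 0.071, d = 0.075.
The smallest distance is between B and C.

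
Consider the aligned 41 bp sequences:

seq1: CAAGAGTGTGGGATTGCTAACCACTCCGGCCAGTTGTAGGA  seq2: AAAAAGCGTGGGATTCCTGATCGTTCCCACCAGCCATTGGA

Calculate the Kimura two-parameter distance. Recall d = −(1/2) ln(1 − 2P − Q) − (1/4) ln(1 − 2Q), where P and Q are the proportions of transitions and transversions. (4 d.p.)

0.4944

Of 41 sites, 10 differences are transitions and 4 are transversions, so P = 10/41 ≈ 0.243902 and Q = 4/41 ≈ 0.097561.
Under the Kimura two-parameter model, d = −½ ln(1 − 2P − Q) − ¼ ln(1 − 2Q).
1 − 2P − Q = 0.414635, giving −½ ln(0.414635) = 0.440178.
1 − 2Q = 0.804878, giving −¼ ln(0.804878) = 0.054266.
d = 0.440178 + 0.054266 = 0.494444.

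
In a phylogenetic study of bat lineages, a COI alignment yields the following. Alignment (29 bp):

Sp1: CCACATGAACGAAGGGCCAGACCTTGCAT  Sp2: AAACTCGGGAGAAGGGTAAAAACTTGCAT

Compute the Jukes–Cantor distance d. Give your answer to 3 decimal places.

The sequences differ at 11 of 29 sites, so p = 11/29 ≈ 0.37931.
d = −(3/4) ln(1 − 4p/3) = −0.75 ln(1 − 0.505747) = −0.75 ln(0.494253)
  = −0.75 × (-0.704708) = 0.528531 substitutions/site.

0.529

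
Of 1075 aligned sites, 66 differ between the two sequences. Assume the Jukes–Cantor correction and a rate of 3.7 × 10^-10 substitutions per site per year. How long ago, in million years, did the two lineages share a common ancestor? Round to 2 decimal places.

86.56

p = 66/1075 ≈ 0.061395.
d = −(3/4) ln(1 − 4p/3) = −0.75 ln(1 − 0.08186) = −0.75 ln(0.91814)
  = −0.75 × (-0.085405) = 0.064054 substitutions/site.
Under a molecular clock d = 2μt, so t = d/(2μ) = 0.064054 / (2 × 3.7 × 10^-10) = 86.56 million years.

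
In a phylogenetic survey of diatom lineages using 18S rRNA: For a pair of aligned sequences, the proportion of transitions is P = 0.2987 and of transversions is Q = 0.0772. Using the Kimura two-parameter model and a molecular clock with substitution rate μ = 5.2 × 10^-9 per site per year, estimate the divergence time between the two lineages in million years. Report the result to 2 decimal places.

Under the Kimura two-parameter model, d = −½ ln(1 − 2P − Q) − ¼ ln(1 − 2Q).
1 − 2P − Q = 0.3254, giving −½ ln(0.3254) = 0.561350.
1 − 2Q = 0.8456, giving −¼ ln(0.8456) = 0.041927.
d = 0.561350 + 0.041927 = 0.603277.
Under a molecular clock d = 2μt, so t = d/(2μ) = 0.603277 / (2 × 5.2 × 10^-9) = 58.01 million years.

58.01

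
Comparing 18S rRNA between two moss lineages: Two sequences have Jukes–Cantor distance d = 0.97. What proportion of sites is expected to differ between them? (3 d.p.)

p = (3/4)(1 − e^(−4d/3)) = 0.75 × (1 − e^(-1.293333)) = 0.75 × (1 − 0.274355) = 0.544234.

0.544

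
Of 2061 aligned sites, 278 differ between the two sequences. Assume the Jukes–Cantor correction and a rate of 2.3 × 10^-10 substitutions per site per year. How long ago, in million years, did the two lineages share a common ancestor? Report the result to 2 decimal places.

323.26

p = 278/2061 ≈ 0.134886.
d = −(3/4) ln(1 − 4p/3) = −0.75 ln(1 − 0.179848) = −0.75 ln(0.820152)
  = −0.75 × (-0.198266) = 0.148700 substitutions/site.
Under a molecular clock d = 2μt, so t = d/(2μ) = 0.148700 / (2 × 2.3 × 10^-10) = 323.26 million years.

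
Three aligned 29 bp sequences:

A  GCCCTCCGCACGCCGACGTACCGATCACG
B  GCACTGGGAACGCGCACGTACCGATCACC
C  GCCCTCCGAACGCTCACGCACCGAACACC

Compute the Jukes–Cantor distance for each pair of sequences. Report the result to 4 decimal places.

d(A,B) = 0.2913, d(A,C) = 0.2421, d(B,C) = 0.2421

A–B: 7/29 sites differ → p ≈ 0.241379, d = −0.75 ln(1 − 0.321839) = 0.291278 ≈ 0.2913.
A–C: 6/29 sites differ → p ≈ 0.206897, d = −0.75 ln(1 − 0.275863) = 0.242081 ≈ 0.2421.
B–C: 6/29 sites differ → p ≈ 0.206897, d = −0.75 ln(1 − 0.275863) = 0.242081 ≈ 0.2421.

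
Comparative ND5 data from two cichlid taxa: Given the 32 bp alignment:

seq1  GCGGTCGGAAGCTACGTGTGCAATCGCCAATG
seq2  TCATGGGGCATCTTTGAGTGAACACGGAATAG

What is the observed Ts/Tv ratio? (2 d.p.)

Transitions are A↔G and C↔T; transversions are all other mismatches.
Transitions: 2. Transversions: 15.
R = 2/15 = 0.133333… ≈ 0.13 (to 2 d.p.).

0.13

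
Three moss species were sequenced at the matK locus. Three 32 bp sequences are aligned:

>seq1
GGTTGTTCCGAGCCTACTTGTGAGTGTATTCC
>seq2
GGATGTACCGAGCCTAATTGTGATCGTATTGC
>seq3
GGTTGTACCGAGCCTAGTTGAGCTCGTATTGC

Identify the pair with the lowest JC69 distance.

seq2 and seq3

seq1–seq2: 6/32 differ, p = 0.188, d = 0.216.
seq1–seq3: 7/32 differ, p = 0.219, d = 0.259.
seq2–seq3: 4/32 differ, p = 0.125, d = 0.137.
The smallest distance is between seq2 and seq3.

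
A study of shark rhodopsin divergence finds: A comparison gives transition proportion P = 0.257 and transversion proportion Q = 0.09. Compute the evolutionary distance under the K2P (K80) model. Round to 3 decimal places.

Under the Kimura two-parameter model, d = −½ ln(1 − 2P − Q) − ¼ ln(1 − 2Q).
1 − 2P − Q = 0.396, giving −½ ln(0.396) = 0.463171.
1 − 2Q = 0.82, giving −¼ ln(0.82) = 0.049613.
d = 0.463171 + 0.049613 = 0.512784.

0.513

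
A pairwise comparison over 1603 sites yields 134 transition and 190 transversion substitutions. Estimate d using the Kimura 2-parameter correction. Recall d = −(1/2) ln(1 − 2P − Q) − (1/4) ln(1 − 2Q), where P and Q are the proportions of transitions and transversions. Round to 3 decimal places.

0.236

P = 134/1603 ≈ 0.083593 and Q = 190/1603 ≈ 0.118528.
Under the Kimura two-parameter model, d = −½ ln(1 − 2P − Q) − ¼ ln(1 − 2Q).
1 − 2P − Q = 0.714286, giving −½ ln(0.714286) = 0.168236.
1 − 2Q = 0.762944, giving −¼ ln(0.762944) = 0.067643.
d = 0.168236 + 0.067643 = 0.235879.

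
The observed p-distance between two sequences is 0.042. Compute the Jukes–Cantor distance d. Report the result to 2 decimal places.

d = −(3/4) ln(1 − 4p/3) = −0.75 ln(1 − 0.056) = −0.75 ln(0.944)
  = −0.75 × (-0.057629) = 0.043222 substitutions/site.

0.04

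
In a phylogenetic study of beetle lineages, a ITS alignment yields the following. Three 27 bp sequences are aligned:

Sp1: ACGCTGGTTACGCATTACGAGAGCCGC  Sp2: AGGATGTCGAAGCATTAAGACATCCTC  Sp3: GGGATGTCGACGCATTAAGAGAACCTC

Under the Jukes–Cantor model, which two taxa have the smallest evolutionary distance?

Sp1–Sp2: 10/27 differ, p = 0.370, d = 0.511.
Sp1–Sp3: 9/27 differ, p = 0.333, d = 0.441.
Sp2–Sp3: 4/27 differ, p = 0.148, d = 0.165.
The smallest distance is between Sp2 and Sp3.

Sp2 and Sp3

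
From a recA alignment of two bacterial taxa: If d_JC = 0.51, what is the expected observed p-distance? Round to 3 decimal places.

0.370

p = (3/4)(1 − e^(−4d/3)) = 0.75 × (1 − e^(-0.68)) = 0.75 × (1 − 0.506617) = 0.370037.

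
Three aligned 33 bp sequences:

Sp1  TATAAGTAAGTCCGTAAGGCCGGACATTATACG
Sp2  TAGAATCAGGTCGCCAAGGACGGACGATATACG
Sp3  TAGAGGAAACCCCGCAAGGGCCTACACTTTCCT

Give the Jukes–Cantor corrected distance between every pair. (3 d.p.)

Sp1–Sp2: 10/33 sites differ → p ≈ 0.30303, d = −0.75 ln(1 − 0.40404) = 0.388186 ≈ 0.388.
Sp1–Sp3: 13/33 sites differ → p ≈ 0.393939, d = −0.75 ln(1 − 0.525252) = 0.558728 ≈ 0.559.
Sp2–Sp3: 16/33 sites differ → p ≈ 0.484848, d = −0.75 ln(1 − 0.646464) = 0.779827 ≈ 0.780.

d(Sp1,Sp2) = 0.388, d(Sp1,Sp3) = 0.559, d(Sp2,Sp3) = 0.780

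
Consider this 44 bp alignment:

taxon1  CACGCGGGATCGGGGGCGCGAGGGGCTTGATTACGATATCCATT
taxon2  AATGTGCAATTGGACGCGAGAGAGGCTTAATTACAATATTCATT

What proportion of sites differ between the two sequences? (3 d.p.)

0.295

The sequences differ at 13 of 44 positions.
p = 13/44 = 0.295454… ≈ 0.295 (to 3 d.p.).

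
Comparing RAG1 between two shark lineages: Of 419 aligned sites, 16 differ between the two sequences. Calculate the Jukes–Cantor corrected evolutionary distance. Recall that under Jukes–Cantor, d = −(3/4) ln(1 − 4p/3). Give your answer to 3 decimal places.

0.039

p = 16/419 ≈ 0.038186.
d = −(3/4) ln(1 − 4p/3) = −0.75 ln(1 − 0.050915) = −0.75 ln(0.949085)
  = −0.75 × (-0.052257) = 0.039193 substitutions/site.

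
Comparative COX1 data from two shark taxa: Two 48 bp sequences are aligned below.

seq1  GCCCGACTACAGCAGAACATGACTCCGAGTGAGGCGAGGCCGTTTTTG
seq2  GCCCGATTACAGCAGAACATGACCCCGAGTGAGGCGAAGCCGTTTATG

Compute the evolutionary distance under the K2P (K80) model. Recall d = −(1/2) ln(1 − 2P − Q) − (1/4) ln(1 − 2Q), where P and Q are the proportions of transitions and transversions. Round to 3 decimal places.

Of 48 sites, 3 differences are transitions and 1 are transversions, so P = 3/48 = 0.0625 and Q = 1/48 ≈ 0.020833.
Under the Kimura two-parameter model, d = −½ ln(1 − 2P − Q) − ¼ ln(1 − 2Q).
1 − 2P − Q = 0.854167, giving −½ ln(0.854167) = 0.078814.
1 − 2Q = 0.958334, giving −¼ ln(0.958334) = 0.010640.
d = 0.078814 + 0.010640 = 0.089454.

0.089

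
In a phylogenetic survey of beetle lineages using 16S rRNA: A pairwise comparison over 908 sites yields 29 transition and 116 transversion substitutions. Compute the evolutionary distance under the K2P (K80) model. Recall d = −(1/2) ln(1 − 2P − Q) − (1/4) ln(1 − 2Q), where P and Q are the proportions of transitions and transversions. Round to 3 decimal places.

0.180

P = 29/908 ≈ 0.031938 and Q = 116/908 ≈ 0.127753.
Under the Kimura two-parameter model, d = −½ ln(1 − 2P − Q) − ¼ ln(1 − 2Q).
1 − 2P − Q = 0.808371, giving −½ ln(0.808371) = 0.106367.
1 − 2Q = 0.744494, giving −¼ ln(0.744494) = 0.073763.
d = 0.106367 + 0.073763 = 0.180130.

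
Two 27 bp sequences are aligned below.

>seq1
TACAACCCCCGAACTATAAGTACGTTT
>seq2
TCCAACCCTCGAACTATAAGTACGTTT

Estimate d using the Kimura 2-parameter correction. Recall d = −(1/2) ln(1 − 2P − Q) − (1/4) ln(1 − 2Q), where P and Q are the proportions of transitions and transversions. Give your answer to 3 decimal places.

Of 27 sites, 1 differences are transitions and 1 are transversions, so P = 1/27 ≈ 0.037037 and Q = 1/27 ≈ 0.037037.
Under the Kimura two-parameter model, d = −½ ln(1 − 2P − Q) − ¼ ln(1 − 2Q).
1 − 2P − Q = 0.888889, giving −½ ln(0.888889) = 0.058891.
1 − 2Q = 0.925926, giving −¼ ln(0.925926) = 0.019240.
d = 0.058891 + 0.019240 = 0.078131.

0.078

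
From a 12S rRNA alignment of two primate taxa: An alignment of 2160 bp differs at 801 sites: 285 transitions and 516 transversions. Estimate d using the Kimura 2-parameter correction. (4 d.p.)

0.5118

P = 285/2160 ≈ 0.131944 and Q = 516/2160 ≈ 0.238889.
Under the Kimura two-parameter model, d = −½ ln(1 − 2P − Q) − ¼ ln(1 − 2Q).
1 − 2P − Q = 0.497223, giving −½ ln(0.497223) = 0.349358.
1 − 2Q = 0.522222, giving −¼ ln(0.522222) = 0.162416.
d = 0.349358 + 0.162416 = 0.511774.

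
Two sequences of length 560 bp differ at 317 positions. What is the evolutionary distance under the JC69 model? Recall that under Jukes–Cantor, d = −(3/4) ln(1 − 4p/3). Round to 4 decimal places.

p = 317/560 ≈ 0.566071.
d = −(3/4) ln(1 − 4p/3) = −0.75 ln(1 − 0.754761) = −0.75 ln(0.245239)
  = −0.75 × (-1.405522) = 1.054142 substitutions/site.

1.0541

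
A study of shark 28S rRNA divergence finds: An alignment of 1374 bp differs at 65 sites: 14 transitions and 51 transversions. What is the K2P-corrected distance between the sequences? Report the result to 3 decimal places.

0.049

P = 14/1374 ≈ 0.010189 and Q = 51/1374 ≈ 0.037118.
Under the Kimura two-parameter model, d = −½ ln(1 − 2P − Q) − ¼ ln(1 − 2Q).
1 − 2P − Q = 0.942504, giving −½ ln(0.942504) = 0.029608.
1 − 2Q = 0.925764, giving −¼ ln(0.925764) = 0.019284.
d = 0.029608 + 0.019284 = 0.048892.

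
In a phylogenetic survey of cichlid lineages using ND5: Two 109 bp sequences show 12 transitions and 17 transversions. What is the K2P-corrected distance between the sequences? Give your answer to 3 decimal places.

P = 12/109 ≈ 0.110092 and Q = 17/109 ≈ 0.155963.
Under the Kimura two-parameter model, d = −½ ln(1 − 2P − Q) − ¼ ln(1 − 2Q).
1 − 2P − Q = 0.623853, giving −½ ln(0.623853) = 0.235920.
1 − 2Q = 0.688074, giving −¼ ln(0.688074) = 0.093465.
d = 0.235920 + 0.093465 = 0.329385.

0.329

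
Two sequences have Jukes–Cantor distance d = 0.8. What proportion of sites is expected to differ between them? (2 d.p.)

0.49

p = (3/4)(1 − e^(−4d/3)) = 0.75 × (1 − e^(-1.066667)) = 0.75 × (1 − 0.344154) = 0.491885.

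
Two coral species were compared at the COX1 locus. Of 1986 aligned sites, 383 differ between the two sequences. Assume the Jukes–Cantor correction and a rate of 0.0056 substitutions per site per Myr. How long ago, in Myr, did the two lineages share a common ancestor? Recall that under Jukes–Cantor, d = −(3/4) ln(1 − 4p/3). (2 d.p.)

19.90

p = 383/1986 ≈ 0.19285.
d = −(3/4) ln(1 − 4p/3) = −0.75 ln(1 − 0.257133) = −0.75 ln(0.742867)
  = −0.75 × (-0.297238) = 0.222929 substitutions/site.
Under a molecular clock d = 2μt, so t = d/(2μ) = 0.222929 / (2 × 0.0056) = 19.90 Myr.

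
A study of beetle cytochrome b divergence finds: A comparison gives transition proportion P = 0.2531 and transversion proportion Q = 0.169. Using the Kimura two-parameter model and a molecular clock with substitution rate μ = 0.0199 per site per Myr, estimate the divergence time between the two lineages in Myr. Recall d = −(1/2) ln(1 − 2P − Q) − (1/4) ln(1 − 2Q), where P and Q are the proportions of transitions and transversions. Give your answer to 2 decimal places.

Under the Kimura two-parameter model, d = −½ ln(1 − 2P − Q) − ¼ ln(1 − 2Q).
1 − 2P − Q = 0.3248, giving −½ ln(0.3248) = 0.562273.
1 − 2Q = 0.662, giving −¼ ln(0.662) = 0.103122.
d = 0.562273 + 0.103122 = 0.665395.
Under a molecular clock d = 2μt, so t = d/(2μ) = 0.665395 / (2 × 0.0199) = 16.72 Myr.

16.72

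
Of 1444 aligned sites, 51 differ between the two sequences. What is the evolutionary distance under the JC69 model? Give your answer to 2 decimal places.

0.04

p = 51/1444 ≈ 0.035319.
d = −(3/4) ln(1 − 4p/3) = −0.75 ln(1 − 0.047092) = −0.75 ln(0.952908)
  = −0.75 × (-0.048237) = 0.036178 substitutions/site.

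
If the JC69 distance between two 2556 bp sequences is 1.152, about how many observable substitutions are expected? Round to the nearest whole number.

1504

Invert JC69: p = (3/4)(1 − e^(−4d/3)) = 0.75 × (1 − e^(-1.536)) = 0.75 × (1 − 0.215240) = 0.588570.
Expected differing sites = pL ≈ 0.588570 × 2556 = 1504.38492 ≈ 1504.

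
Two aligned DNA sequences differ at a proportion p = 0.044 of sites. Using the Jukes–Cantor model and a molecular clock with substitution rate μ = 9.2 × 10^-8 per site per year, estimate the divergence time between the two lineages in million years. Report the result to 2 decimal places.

0.25

d = −(3/4) ln(1 − 4p/3) = −0.75 ln(1 − 0.058667) = −0.75 ln(0.941333)
  = −0.75 × (-0.060458) = 0.045344 substitutions/site.
Under a molecular clock d = 2μt, so t = d/(2μ) = 0.045344 / (2 × 9.2 × 10^-8) = 0.25 million years.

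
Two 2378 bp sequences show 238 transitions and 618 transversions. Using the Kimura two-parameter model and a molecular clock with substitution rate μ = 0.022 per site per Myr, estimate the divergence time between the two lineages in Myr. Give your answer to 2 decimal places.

P = 238/2378 ≈ 0.100084 and Q = 618/2378 ≈ 0.259882.
Under the Kimura two-parameter model, d = −½ ln(1 − 2P − Q) − ¼ ln(1 − 2Q).
1 − 2P − Q = 0.53995, giving −½ ln(0.53995) = 0.308139.
1 − 2Q = 0.480236, giving −¼ ln(0.480236) = 0.183369.
d = 0.308139 + 0.183369 = 0.491508.
Under a molecular clock d = 2μt, so t = d/(2μ) = 0.491508 / (2 × 0.022) = 11.17 Myr.

11.17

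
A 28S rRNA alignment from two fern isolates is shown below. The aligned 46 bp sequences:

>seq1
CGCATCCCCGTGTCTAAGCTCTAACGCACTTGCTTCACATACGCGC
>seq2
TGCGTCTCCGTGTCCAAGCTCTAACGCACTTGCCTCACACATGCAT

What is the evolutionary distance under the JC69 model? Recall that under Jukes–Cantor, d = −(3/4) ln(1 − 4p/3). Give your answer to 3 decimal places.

The sequences differ at 9 of 46 sites (1, 4, 7, 15, 34, 40, 42, 45, 46), so p = 9/46 ≈ 0.195652.
d = −(3/4) ln(1 − 4p/3) = −0.75 ln(1 − 0.260869) = −0.75 ln(0.739131)
  = −0.75 × (-0.302280) = 0.226710 substitutions/site.

0.227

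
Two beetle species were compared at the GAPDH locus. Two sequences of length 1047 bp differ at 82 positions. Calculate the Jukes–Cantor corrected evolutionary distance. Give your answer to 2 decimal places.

p = 82/1047 ≈ 0.078319.
d = −(3/4) ln(1 − 4p/3) = −0.75 ln(1 − 0.104425) = −0.75 ln(0.895575)
  = −0.75 × (-0.110289) = 0.082717 substitutions/site.

0.08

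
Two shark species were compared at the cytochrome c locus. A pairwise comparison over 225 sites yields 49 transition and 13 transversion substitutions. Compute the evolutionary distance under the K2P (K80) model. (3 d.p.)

0.371

P = 49/225 ≈ 0.217778 and Q = 13/225 ≈ 0.057778.
Under the Kimura two-parameter model, d = −½ ln(1 − 2P − Q) − ¼ ln(1 − 2Q).
1 − 2P − Q = 0.506666, giving −½ ln(0.506666) = 0.339952.
1 − 2Q = 0.884444, giving −¼ ln(0.884444) = 0.030699.
d = 0.339952 + 0.030699 = 0.370651.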